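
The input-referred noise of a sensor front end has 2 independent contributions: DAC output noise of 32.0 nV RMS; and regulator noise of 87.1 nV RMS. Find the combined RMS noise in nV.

Uncorrelated sources add in power (mean-square): V_tot = √(ΣV_i²)
V_tot = √[(3.20×10⁻⁸)² + (8.71×10⁻⁸)²] = 9.28×10⁻⁸ V = 92.8 nV

92.8 nV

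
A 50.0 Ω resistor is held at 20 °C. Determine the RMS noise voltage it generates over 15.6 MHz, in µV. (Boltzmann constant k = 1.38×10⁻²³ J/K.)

T = 20 °C + 273.15 = 293.15 K
V_n = √(4kTRB)
4kTRB = 4 × 1.38×10⁻²³ × 293.15 × 5.00×10¹ × 1.56×10⁷ = 1.26×10⁻¹¹ V²
V_n = √(1.26×10⁻¹¹) = 3.55×10⁻⁶ V = 3.55 µV

3.55 µV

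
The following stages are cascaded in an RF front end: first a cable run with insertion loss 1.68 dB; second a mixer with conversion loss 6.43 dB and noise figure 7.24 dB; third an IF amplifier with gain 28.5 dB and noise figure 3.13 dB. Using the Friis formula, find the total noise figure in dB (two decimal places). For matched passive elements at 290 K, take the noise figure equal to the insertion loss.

11.65 dB

Convert to linear (a loss of L dB is a gain of −L dB): F_i = 10^(NF_i/10), G_i = 10^(G_i,dB/10)
  Stage 1: F_1 = 10^(1.68/10) = 1.472, G_1 = 10^(−1.68/10) = 0.6792
  Stage 2: F_2 = 10^(7.24/10) = 5.297, G_2 = 10^(−6.43/10) = 0.2275
  Stage 3: F_3 = 10^(3.13/10) = 2.056, G_3 = 10^(28.5/10) = 707.9
Friis cascade:
  F = 1.472 + (5.297 − 1)/0.6792 + (2.056 − 1)/0.1545 = 14.63
NF = 10 log₁₀(14.63) = 11.65 dB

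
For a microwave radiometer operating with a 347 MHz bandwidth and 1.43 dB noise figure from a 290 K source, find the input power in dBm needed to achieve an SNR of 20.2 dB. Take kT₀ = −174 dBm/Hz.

−67.0 dBm

Sensitivity = −174 + 10 log₁₀(B) + NF + SNR_min
= −174 + 85.4 + 1.43 + 20.2
= −66.97 dBm → −67.0 dBm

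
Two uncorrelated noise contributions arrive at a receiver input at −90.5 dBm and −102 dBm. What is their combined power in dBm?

−90.2 dBm

Convert to linear, add, convert back:
P₁ = 8.91×10⁻¹³ W, P₂ = 6.31×10⁻¹⁴ W
P_tot = 9.54×10⁻¹³ W → 10 log₁₀(P_tot / 10⁻³) = −90.2 dBm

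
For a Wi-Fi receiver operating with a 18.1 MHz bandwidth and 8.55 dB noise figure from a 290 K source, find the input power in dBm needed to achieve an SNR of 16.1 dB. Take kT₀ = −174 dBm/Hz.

Sensitivity = −174 + 10 log₁₀(B) + NF + SNR_min
= −174 + 72.58 + 8.55 + 16.1
= −76.77 dBm → −76.8 dBm

−76.8 dBm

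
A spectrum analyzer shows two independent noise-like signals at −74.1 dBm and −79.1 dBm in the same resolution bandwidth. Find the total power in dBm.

Convert to linear, add, convert back:
P₁ = 3.89×10⁻¹¹ W, P₂ = 1.23×10⁻¹¹ W
P_tot = 5.12×10⁻¹¹ W → 10 log₁₀(P_tot / 10⁻³) = −72.9 dBm

−72.9 dBm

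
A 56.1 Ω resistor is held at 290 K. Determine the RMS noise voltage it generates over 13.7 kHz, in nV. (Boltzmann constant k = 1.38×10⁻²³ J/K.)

V_n = √(4kTRB)
4kTRB = 4 × 1.38×10⁻²³ × 290 × 5.61×10¹ × 1.37×10⁴ = 1.23×10⁻¹⁴ V²
V_n = √(1.23×10⁻¹⁴) = 1.11×10⁻⁷ V = 111 nV

111 nV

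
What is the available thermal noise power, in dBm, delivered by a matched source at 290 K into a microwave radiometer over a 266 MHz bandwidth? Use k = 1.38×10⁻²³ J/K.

P_n = kTB = 1.38×10⁻²³ × 290 × 2.66×10⁸ = 1.06×10⁻¹² W
In dBm: 10 log₁₀(1.06×10⁻¹² / 10⁻³) = −89.7 dBm

−89.7 dBm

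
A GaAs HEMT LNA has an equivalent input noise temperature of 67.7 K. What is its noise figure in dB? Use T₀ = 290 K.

0.911 dB

F = 1 + T_e/T₀ = 1 + 67.7/290 = 1.23345
NF = 10 log₁₀(1.23345) = 0.911 dB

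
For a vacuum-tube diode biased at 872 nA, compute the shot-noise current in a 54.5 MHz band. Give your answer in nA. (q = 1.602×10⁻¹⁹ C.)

I_n = √(2qI·B)
2qI·B = 2 × 1.602×10⁻¹⁹ × 8.72×10⁻⁷ × 5.45×10⁷ = 1.52×10⁻¹⁷ A²
I_n = √(1.52×10⁻¹⁷) = 3.90×10⁻⁹ A = 3.90 nA

3.90 nA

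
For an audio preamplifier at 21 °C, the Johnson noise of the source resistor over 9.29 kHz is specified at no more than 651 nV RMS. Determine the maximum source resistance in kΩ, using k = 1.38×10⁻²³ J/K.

T = 21 °C + 273.15 = 294.15 K
Johnson–Nyquist: V_n = √(4kTRB) ⇒ R = V_n² / (4kTB)
4kTB = 4 × 1.38×10⁻²³ × 294.15 × 9.29×10³ = 1.51×10⁻¹⁶
R = (6.51×10⁻⁷)² / 1.51×10⁻¹⁶ = 2.81×10³ Ω = 2.81 kΩ

2.81 kΩ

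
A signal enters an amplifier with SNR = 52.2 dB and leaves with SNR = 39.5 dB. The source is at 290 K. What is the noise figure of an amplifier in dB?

12.7 dB

NF (dB) = SNR_in(dB) − SNR_out(dB) when the source is at T₀
NF = 52.2 − 39.5 = 12.7 dB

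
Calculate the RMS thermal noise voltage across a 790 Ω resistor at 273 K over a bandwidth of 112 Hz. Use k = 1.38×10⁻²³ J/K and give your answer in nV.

V_n = √(4kTRB)
4kTRB = 4 × 1.38×10⁻²³ × 273 × 7.90×10² × 1.12×10² = 1.33×10⁻¹⁵ V²
V_n = √(1.33×10⁻¹⁵) = 3.65×10⁻⁸ V = 36.5 nV

36.5 nV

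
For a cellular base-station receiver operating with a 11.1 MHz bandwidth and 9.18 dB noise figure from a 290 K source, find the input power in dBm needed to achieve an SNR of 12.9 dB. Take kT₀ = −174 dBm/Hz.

−81.5 dBm

Sensitivity = −174 + 10 log₁₀(B) + NF + SNR_min
= −174 + 70.45 + 9.18 + 12.9
= −81.47 dBm → −81.5 dBm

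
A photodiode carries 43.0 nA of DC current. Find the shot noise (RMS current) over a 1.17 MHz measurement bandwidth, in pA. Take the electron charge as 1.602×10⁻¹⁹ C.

127 pA

I_n = √(2qI·B)
2qI·B = 2 × 1.602×10⁻¹⁹ × 4.30×10⁻⁸ × 1.17×10⁶ = 1.61×10⁻²⁰ A²
I_n = √(1.61×10⁻²⁰) = 1.27×10⁻¹⁰ A = 127 pA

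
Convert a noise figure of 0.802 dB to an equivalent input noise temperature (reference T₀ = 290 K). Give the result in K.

F = 10^(0.802/10) = 1.20282
T_e = (F − 1)·T₀ = (1.20282 − 1) × 290 = 58.8 K

58.8 K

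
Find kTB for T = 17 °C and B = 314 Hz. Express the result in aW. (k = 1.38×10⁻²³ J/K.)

T = 17 °C + 273.15 = 290.15 K
P_n = kTB = 1.38×10⁻²³ × 290.15 × 3.14×10² = 1.26×10⁻¹⁸ W = 1.26 aW

1.26 aW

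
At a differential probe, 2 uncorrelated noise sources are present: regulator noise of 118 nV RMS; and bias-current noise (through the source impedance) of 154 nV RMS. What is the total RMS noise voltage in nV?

194 nV

Uncorrelated sources add in power (mean-square): V_tot = √(ΣV_i²)
V_tot = √[(1.18×10⁻⁷)² + (1.54×10⁻⁷)²] = 1.94×10⁻⁷ V = 194 nV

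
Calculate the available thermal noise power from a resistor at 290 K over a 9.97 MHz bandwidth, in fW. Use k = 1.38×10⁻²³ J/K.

39.9 fW

P_n = kTB = 1.38×10⁻²³ × 290 × 9.97×10⁶ = 3.99×10⁻¹⁴ W = 39.9 fW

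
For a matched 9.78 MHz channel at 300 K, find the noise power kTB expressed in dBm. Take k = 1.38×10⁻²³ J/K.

−103.9 dBm

P_n = kTB = 1.38×10⁻²³ × 300 × 9.78×10⁶ = 4.05×10⁻¹⁴ W
In dBm: 10 log₁₀(4.05×10⁻¹⁴ / 10⁻³) = −103.9 dBm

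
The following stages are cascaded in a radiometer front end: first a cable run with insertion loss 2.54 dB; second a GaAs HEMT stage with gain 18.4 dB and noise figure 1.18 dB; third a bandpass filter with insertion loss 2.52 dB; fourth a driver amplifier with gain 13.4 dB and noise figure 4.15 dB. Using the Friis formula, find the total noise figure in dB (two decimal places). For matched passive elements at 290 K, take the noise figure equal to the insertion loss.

3.89 dB

Convert to linear (a loss of L dB is a gain of −L dB): F_i = 10^(NF_i/10), G_i = 10^(G_i,dB/10)
  Stage 1: F_1 = 10^(2.54/10) = 1.795, G_1 = 10^(−2.54/10) = 0.5572
  Stage 2: F_2 = 10^(1.18/10) = 1.312, G_2 = 10^(18.4/10) = 69.18
  Stage 3: F_3 = 10^(2.52/10) = 1.786, G_3 = 10^(−2.52/10) = 0.5598
  Stage 4: F_4 = 10^(4.15/10) = 2.600, G_4 = 10^(13.4/10) = 21.88
Friis cascade:
  F = 1.795 + (1.312 − 1)/0.5572 + (1.786 − 1)/38.55 + (2.600 − 1)/21.58 = 2.450
NF = 10 log₁₀(2.450) = 3.89 dB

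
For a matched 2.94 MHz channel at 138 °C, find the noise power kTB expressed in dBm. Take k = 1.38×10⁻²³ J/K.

T = 138 °C + 273.15 = 411.15 K
P_n = kTB = 1.38×10⁻²³ × 411.15 × 2.94×10⁶ = 1.67×10⁻¹⁴ W
In dBm: 10 log₁₀(1.67×10⁻¹⁴ / 10⁻³) = −107.8 dBm

−107.8 dBm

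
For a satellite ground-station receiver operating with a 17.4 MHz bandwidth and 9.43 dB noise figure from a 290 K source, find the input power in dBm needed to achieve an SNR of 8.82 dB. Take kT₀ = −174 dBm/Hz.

−83.3 dBm

Sensitivity = −174 + 10 log₁₀(B) + NF + SNR_min
= −174 + 72.41 + 9.43 + 8.82
= −83.34 dBm → −83.3 dBm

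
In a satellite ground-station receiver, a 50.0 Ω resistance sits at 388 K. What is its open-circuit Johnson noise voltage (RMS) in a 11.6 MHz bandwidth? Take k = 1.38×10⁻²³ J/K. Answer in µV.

3.52 µV

V_n = √(4kTRB)
4kTRB = 4 × 1.38×10⁻²³ × 388 × 5.00×10¹ × 1.16×10⁷ = 1.24×10⁻¹¹ V²
V_n = √(1.24×10⁻¹¹) = 3.52×10⁻⁶ V = 3.52 µV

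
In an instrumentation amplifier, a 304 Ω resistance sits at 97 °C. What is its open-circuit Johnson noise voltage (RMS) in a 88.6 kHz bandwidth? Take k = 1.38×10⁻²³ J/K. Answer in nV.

T = 97 °C + 273.15 = 370.15 K
V_n = √(4kTRB)
4kTRB = 4 × 1.38×10⁻²³ × 370.15 × 3.04×10² × 8.86×10⁴ = 5.50×10⁻¹³ V²
V_n = √(5.50×10⁻¹³) = 7.42×10⁻⁷ V = 742 nV

742 nV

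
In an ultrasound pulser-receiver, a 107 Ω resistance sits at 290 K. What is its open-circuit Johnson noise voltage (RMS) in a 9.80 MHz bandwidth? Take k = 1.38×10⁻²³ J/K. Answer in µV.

V_n = √(4kTRB)
4kTRB = 4 × 1.38×10⁻²³ × 290 × 1.07×10² × 9.80×10⁶ = 1.68×10⁻¹¹ V²
V_n = √(1.68×10⁻¹¹) = 4.10×10⁻⁶ V = 4.10 µV

4.10 µV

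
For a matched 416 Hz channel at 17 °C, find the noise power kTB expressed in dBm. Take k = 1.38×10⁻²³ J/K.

−147.8 dBm

T = 17 °C + 273.15 = 290.15 K
P_n = kTB = 1.38×10⁻²³ × 290.15 × 4.16×10² = 1.67×10⁻¹⁸ W
In dBm: 10 log₁₀(1.67×10⁻¹⁸ / 10⁻³) = −147.8 dBm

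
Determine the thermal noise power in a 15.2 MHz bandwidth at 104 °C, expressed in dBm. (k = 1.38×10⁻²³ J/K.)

T = 104 °C + 273.15 = 377.15 K
P_n = kTB = 1.38×10⁻²³ × 377.15 × 1.52×10⁷ = 7.91×10⁻¹⁴ W
In dBm: 10 log₁₀(7.91×10⁻¹⁴ / 10⁻³) = −101.0 dBm

−101.0 dBm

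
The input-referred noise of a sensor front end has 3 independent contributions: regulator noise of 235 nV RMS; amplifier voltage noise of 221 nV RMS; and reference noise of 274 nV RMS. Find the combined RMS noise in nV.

423 nV

Uncorrelated sources add in power (mean-square): V_tot = √(ΣV_i²)
V_tot = √[(2.35×10⁻⁷)² + (2.21×10⁻⁷)² + (2.74×10⁻⁷)²] = 4.23×10⁻⁷ V = 423 nV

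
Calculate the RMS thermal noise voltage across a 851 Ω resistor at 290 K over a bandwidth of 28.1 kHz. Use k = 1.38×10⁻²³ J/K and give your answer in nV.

619 nV

V_n = √(4kTRB)
4kTRB = 4 × 1.38×10⁻²³ × 290 × 8.51×10² × 2.81×10⁴ = 3.83×10⁻¹³ V²
V_n = √(3.83×10⁻¹³) = 6.19×10⁻⁷ V = 619 nV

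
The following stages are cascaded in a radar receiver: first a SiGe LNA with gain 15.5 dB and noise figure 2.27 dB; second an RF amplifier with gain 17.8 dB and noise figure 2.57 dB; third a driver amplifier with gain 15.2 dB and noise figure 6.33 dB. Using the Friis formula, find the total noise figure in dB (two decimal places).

2.33 dB

Convert to linear (a loss of L dB is a gain of −L dB): F_i = 10^(NF_i/10), G_i = 10^(G_i,dB/10)
  Stage 1: F_1 = 10^(2.27/10) = 1.687, G_1 = 10^(15.5/10) = 35.48
  Stage 2: F_2 = 10^(2.57/10) = 1.807, G_2 = 10^(17.8/10) = 60.26
  Stage 3: F_3 = 10^(6.33/10) = 4.295, G_3 = 10^(15.2/10) = 33.11
Friis cascade:
  F = 1.687 + (1.807 − 1)/35.48 + (4.295 − 1)/2138 = 1.711
NF = 10 log₁₀(1.711) = 2.33 dB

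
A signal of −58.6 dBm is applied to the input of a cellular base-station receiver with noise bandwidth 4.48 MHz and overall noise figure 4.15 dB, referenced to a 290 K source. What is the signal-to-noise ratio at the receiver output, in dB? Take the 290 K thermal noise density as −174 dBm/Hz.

Noise floor: N = −174 + 10 log₁₀(B) + NF
10 log₁₀(4.48×10⁶) = 66.51 dB
N = −174 + 66.51 + 4.15 = −103.34 dBm
SNR = P_sig − N = −58.6 − (−103.34) = 44.74 dB → 44.7 dB

44.7 dB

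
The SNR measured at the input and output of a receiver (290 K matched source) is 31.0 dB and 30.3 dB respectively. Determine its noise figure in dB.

NF (dB) = SNR_in(dB) − SNR_out(dB) when the source is at T₀
NF = 31.0 − 30.3 = 0.7 dB

0.7 dB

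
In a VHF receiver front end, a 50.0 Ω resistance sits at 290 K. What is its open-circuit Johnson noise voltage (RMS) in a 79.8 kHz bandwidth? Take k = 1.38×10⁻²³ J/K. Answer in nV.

V_n = √(4kTRB)
4kTRB = 4 × 1.38×10⁻²³ × 290 × 5.00×10¹ × 7.98×10⁴ = 6.39×10⁻¹⁴ V²
V_n = √(6.39×10⁻¹⁴) = 2.53×10⁻⁷ V = 253 nV

253 nV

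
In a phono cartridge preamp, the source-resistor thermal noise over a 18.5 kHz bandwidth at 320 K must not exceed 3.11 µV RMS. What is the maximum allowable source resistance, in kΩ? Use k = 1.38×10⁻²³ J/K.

29.6 kΩ

Johnson–Nyquist: V_n = √(4kTRB) ⇒ R = V_n² / (4kTB)
4kTB = 4 × 1.38×10⁻²³ × 320 × 1.85×10⁴ = 3.27×10⁻¹⁶
R = (3.11×10⁻⁶)² / 3.27×10⁻¹⁶ = 2.96×10⁴ Ω = 29.6 kΩ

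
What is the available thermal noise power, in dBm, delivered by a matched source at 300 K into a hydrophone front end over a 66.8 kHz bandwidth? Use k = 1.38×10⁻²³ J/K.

−125.6 dBm

P_n = kTB = 1.38×10⁻²³ × 300 × 6.68×10⁴ = 2.77×10⁻¹⁶ W
In dBm: 10 log₁₀(2.77×10⁻¹⁶ / 10⁻³) = −125.6 dBm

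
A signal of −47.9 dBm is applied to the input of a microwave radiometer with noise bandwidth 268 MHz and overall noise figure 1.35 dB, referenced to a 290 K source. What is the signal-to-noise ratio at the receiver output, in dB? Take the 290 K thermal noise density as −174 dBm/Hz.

Noise floor: N = −174 + 10 log₁₀(B) + NF
10 log₁₀(2.68×10⁸) = 84.28 dB
N = −174 + 84.28 + 1.35 = −88.37 dBm
SNR = P_sig − N = −47.9 − (−88.37) = 40.47 dB → 40.5 dB

40.5 dB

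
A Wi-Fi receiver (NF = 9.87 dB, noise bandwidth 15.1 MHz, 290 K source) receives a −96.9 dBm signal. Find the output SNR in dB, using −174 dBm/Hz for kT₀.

Noise floor: N = −174 + 10 log₁₀(B) + NF
10 log₁₀(1.51×10⁷) = 71.79 dB
N = −174 + 71.79 + 9.87 = −92.34 dBm
SNR = P_sig − N = −96.9 − (−92.34) = −4.56 dB → −4.6 dB

−4.6 dB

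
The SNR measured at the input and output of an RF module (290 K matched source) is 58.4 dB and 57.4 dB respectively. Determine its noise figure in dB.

NF (dB) = SNR_in(dB) − SNR_out(dB) when the source is at T₀
NF = 58.4 − 57.4 = 1.0 dB

1.0 dB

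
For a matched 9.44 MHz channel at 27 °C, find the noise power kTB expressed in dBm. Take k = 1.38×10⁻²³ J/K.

−104.1 dBm

T = 27 °C + 273.15 = 300.15 K
P_n = kTB = 1.38×10⁻²³ × 300.15 × 9.44×10⁶ = 3.91×10⁻¹⁴ W
In dBm: 10 log₁₀(3.91×10⁻¹⁴ / 10⁻³) = −104.1 dBm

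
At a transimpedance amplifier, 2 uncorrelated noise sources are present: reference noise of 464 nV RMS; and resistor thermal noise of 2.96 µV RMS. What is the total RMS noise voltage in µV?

Uncorrelated sources add in power (mean-square): V_tot = √(ΣV_i²)
V_tot = √[(4.64×10⁻⁷)² + (2.96×10⁻⁶)²] = 3.00×10⁻⁶ V = 3.00 µV

3.00 µV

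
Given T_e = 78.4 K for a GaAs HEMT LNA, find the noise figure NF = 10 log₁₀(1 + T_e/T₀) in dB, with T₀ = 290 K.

1.04 dB

F = 1 + T_e/T₀ = 1 + 78.4/290 = 1.27034
NF = 10 log₁₀(1.27034) = 1.04 dB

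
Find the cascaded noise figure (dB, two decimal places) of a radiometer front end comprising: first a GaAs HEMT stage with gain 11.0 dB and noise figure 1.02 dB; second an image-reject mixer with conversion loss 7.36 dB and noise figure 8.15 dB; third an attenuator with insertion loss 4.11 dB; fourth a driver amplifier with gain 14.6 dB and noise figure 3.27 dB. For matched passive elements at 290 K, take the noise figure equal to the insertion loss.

5.61 dB

Convert to linear (a loss of L dB is a gain of −L dB): F_i = 10^(NF_i/10), G_i = 10^(G_i,dB/10)
  Stage 1: F_1 = 10^(1.02/10) = 1.265, G_1 = 10^(11.0/10) = 12.59
  Stage 2: F_2 = 10^(8.15/10) = 6.531, G_2 = 10^(−7.36/10) = 0.1837
  Stage 3: F_3 = 10^(4.11/10) = 2.576, G_3 = 10^(−4.11/10) = 0.3882
  Stage 4: F_4 = 10^(3.27/10) = 2.123, G_4 = 10^(14.6/10) = 28.84
Friis cascade:
  F = 1.265 + (6.531 − 1)/12.59 + (2.576 − 1)/2.312 + (2.123 − 1)/0.8974 = 3.638
NF = 10 log₁₀(3.638) = 5.61 dB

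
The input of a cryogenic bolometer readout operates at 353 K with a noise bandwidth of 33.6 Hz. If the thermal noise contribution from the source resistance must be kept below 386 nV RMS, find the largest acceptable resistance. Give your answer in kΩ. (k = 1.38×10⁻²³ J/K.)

228 kΩ

Johnson–Nyquist: V_n = √(4kTRB) ⇒ R = V_n² / (4kTB)
4kTB = 4 × 1.38×10⁻²³ × 353 × 3.36×10¹ = 6.55×10⁻¹⁹
R = (3.86×10⁻⁷)² / 6.55×10⁻¹⁹ = 2.28×10⁵ Ω = 228 kΩ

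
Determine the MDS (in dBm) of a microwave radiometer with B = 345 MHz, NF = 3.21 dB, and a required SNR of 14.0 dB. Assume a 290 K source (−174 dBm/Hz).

Sensitivity = −174 + 10 log₁₀(B) + NF + SNR_min
= −174 + 85.38 + 3.21 + 14.0
= −71.41 dBm → −71.4 dBm

−71.4 dBm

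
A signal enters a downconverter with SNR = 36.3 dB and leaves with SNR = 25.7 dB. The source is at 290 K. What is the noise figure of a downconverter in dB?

NF (dB) = SNR_in(dB) − SNR_out(dB) when the source is at T₀
NF = 36.3 − 25.7 = 10.6 dB

10.6 dB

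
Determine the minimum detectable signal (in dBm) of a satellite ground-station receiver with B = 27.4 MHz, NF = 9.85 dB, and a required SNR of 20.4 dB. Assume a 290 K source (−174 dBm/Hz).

Sensitivity = −174 + 10 log₁₀(B) + NF + SNR_min
= −174 + 74.38 + 9.85 + 20.4
= −69.37 dBm → −69.4 dBm

−69.4 dBm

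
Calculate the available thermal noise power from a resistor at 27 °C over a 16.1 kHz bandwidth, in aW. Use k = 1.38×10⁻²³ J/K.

T = 27 °C + 273.15 = 300.15 K
P_n = kTB = 1.38×10⁻²³ × 300.15 × 1.61×10⁴ = 6.67×10⁻¹⁷ W = 66.7 aW

66.7 aW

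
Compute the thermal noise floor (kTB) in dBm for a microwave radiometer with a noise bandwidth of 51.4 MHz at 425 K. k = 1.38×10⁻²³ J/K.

−95.2 dBm

P_n = kTB = 1.38×10⁻²³ × 425 × 5.14×10⁷ = 3.01×10⁻¹³ W
In dBm: 10 log₁₀(3.01×10⁻¹³ / 10⁻³) = −95.2 dBm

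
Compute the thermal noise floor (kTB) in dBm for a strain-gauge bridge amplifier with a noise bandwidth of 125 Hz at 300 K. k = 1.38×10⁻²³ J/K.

−152.9 dBm

P_n = kTB = 1.38×10⁻²³ × 300 × 1.25×10² = 5.18×10⁻¹⁹ W
In dBm: 10 log₁₀(5.18×10⁻¹⁹ / 10⁻³) = −152.9 dBm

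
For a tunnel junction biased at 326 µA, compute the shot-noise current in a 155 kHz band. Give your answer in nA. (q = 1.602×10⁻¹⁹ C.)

4.02 nA

I_n = √(2qI·B)
2qI·B = 2 × 1.602×10⁻¹⁹ × 3.26×10⁻⁴ × 1.55×10⁵ = 1.62×10⁻¹⁷ A²
I_n = √(1.62×10⁻¹⁷) = 4.02×10⁻⁹ A = 4.02 nA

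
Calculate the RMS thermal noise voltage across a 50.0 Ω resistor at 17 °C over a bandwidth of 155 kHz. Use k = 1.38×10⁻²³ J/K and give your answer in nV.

T = 17 °C + 273.15 = 290.15 K
V_n = √(4kTRB)
4kTRB = 4 × 1.38×10⁻²³ × 290.15 × 5.00×10¹ × 1.55×10⁵ = 1.24×10⁻¹³ V²
V_n = √(1.24×10⁻¹³) = 3.52×10⁻⁷ V = 352 nV

352 nV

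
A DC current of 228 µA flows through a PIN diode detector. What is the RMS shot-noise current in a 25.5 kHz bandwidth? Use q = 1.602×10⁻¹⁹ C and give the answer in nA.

1.36 nA

I_n = √(2qI·B)
2qI·B = 2 × 1.602×10⁻¹⁹ × 2.28×10⁻⁴ × 2.55×10⁴ = 1.86×10⁻¹⁸ A²
I_n = √(1.86×10⁻¹⁸) = 1.36×10⁻⁹ A = 1.36 nA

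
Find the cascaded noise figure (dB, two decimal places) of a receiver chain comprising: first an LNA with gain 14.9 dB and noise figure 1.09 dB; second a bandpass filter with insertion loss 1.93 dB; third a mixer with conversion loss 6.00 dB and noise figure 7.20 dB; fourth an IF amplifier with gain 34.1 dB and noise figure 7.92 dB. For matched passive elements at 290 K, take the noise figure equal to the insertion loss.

4.08 dB

Convert to linear (a loss of L dB is a gain of −L dB): F_i = 10^(NF_i/10), G_i = 10^(G_i,dB/10)
  Stage 1: F_1 = 10^(1.09/10) = 1.285, G_1 = 10^(14.9/10) = 30.90
  Stage 2: F_2 = 10^(1.93/10) = 1.560, G_2 = 10^(−1.93/10) = 0.6412
  Stage 3: F_3 = 10^(7.20/10) = 5.248, G_3 = 10^(−6.00/10) = 0.2512
  Stage 4: F_4 = 10^(7.92/10) = 6.194, G_4 = 10^(34.1/10) = 2570
Friis cascade:
  F = 1.285 + (1.560 − 1)/30.90 + (5.248 − 1)/19.82 + (6.194 − 1)/4.977 = 2.561
NF = 10 log₁₀(2.561) = 4.08 dB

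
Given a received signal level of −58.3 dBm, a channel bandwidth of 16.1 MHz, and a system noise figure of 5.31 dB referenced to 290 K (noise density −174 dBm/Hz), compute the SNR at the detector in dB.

Noise floor: N = −174 + 10 log₁₀(B) + NF
10 log₁₀(1.61×10⁷) = 72.07 dB
N = −174 + 72.07 + 5.31 = −96.62 dBm
SNR = P_sig − N = −58.3 − (−96.62) = 38.32 dB → 38.3 dB

38.3 dB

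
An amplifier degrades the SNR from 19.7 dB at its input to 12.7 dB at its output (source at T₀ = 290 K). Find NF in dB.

7.0 dB

NF (dB) = SNR_in(dB) − SNR_out(dB) when the source is at T₀
NF = 19.7 − 12.7 = 7.0 dB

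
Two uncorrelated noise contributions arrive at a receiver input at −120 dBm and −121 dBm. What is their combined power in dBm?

Convert to linear, add, convert back:
P₁ = 1.00×10⁻¹⁵ W, P₂ = 7.94×10⁻¹⁶ W
P_tot = 1.79×10⁻¹⁵ W → 10 log₁₀(P_tot / 10⁻³) = −117.5 dBm

−117.5 dBm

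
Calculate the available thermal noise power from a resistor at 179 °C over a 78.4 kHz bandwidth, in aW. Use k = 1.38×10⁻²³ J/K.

489 aW

T = 179 °C + 273.15 = 452.15 K
P_n = kTB = 1.38×10⁻²³ × 452.15 × 7.84×10⁴ = 4.89×10⁻¹⁶ W = 489 aW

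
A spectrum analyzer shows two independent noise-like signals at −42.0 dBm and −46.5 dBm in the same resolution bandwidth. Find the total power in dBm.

−40.7 dBm

Convert to linear, add, convert back:
P₁ = 6.31×10⁻⁸ W, P₂ = 2.24×10⁻⁸ W
P_tot = 8.55×10⁻⁸ W → 10 log₁₀(P_tot / 10⁻³) = −40.7 dBm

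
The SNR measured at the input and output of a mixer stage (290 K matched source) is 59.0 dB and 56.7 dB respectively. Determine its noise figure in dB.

2.3 dB

NF (dB) = SNR_in(dB) − SNR_out(dB) when the source is at T₀
NF = 59.0 − 56.7 = 2.3 dB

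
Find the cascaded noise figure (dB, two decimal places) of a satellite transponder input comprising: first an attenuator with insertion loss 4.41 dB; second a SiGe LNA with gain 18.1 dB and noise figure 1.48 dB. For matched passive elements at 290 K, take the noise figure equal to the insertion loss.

Convert to linear (a loss of L dB is a gain of −L dB): F_i = 10^(NF_i/10), G_i = 10^(G_i,dB/10)
  Stage 1: F_1 = 10^(4.41/10) = 2.761, G_1 = 10^(−4.41/10) = 0.3622
  Stage 2: F_2 = 10^(1.48/10) = 1.406, G_2 = 10^(18.1/10) = 64.57
Friis cascade:
  F = 2.761 + (1.406 − 1)/0.3622 = 3.882
NF = 10 log₁₀(3.882) = 5.89 dB

5.89 dB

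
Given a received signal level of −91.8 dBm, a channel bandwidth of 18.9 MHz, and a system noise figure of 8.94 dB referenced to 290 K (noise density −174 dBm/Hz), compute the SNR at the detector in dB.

0.5 dB

Noise floor: N = −174 + 10 log₁₀(B) + NF
10 log₁₀(1.89×10⁷) = 72.76 dB
N = −174 + 72.76 + 8.94 = −92.30 dBm
SNR = P_sig − N = −91.8 − (−92.30) = 0.50 dB → 0.5 dB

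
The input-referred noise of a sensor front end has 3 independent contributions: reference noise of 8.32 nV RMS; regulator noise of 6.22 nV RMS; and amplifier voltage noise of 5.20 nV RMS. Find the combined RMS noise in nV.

11.6 nV

Uncorrelated sources add in power (mean-square): V_tot = √(ΣV_i²)
V_tot = √[(8.32×10⁻⁹)² + (6.22×10⁻⁹)² + (5.20×10⁻⁹)²] = 1.16×10⁻⁸ V = 11.6 nV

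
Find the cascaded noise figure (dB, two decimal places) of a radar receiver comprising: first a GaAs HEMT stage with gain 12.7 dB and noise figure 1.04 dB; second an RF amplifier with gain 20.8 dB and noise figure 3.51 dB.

Convert to linear (a loss of L dB is a gain of −L dB): F_i = 10^(NF_i/10), G_i = 10^(G_i,dB/10)
  Stage 1: F_1 = 10^(1.04/10) = 1.271, G_1 = 10^(12.7/10) = 18.62
  Stage 2: F_2 = 10^(3.51/10) = 2.244, G_2 = 10^(20.8/10) = 120.2
Friis cascade:
  F = 1.271 + (2.244 − 1)/18.62 = 1.337
NF = 10 log₁₀(1.337) = 1.26 dB

1.26 dB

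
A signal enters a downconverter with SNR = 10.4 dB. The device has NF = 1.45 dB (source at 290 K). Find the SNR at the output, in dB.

By definition F = SNR_in/SNR_out, so in dB: SNR_out = SNR_in − NF
SNR_out = 10.4 − 1.45 = 8.95 dB

8.95 dB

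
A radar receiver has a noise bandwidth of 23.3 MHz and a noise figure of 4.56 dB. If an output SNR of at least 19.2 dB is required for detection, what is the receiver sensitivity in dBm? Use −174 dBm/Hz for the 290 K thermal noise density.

Sensitivity = −174 + 10 log₁₀(B) + NF + SNR_min
= −174 + 73.67 + 4.56 + 19.2
= −76.57 dBm → −76.6 dBm

−76.6 dBm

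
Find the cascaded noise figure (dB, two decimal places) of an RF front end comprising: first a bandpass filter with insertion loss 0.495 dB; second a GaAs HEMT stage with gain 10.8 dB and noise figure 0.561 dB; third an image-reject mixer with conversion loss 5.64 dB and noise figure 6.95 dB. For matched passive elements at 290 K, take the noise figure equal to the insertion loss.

2.16 dB

Convert to linear (a loss of L dB is a gain of −L dB): F_i = 10^(NF_i/10), G_i = 10^(G_i,dB/10)
  Stage 1: F_1 = 10^(0.495/10) = 1.121, G_1 = 10^(−0.495/10) = 0.8923
  Stage 2: F_2 = 10^(0.561/10) = 1.138, G_2 = 10^(10.8/10) = 12.02
  Stage 3: F_3 = 10^(6.95/10) = 4.955, G_3 = 10^(−5.64/10) = 0.2729
Friis cascade:
  F = 1.121 + (1.138 − 1)/0.8923 + (4.955 − 1)/10.73 = 1.644
NF = 10 log₁₀(1.644) = 2.16 dB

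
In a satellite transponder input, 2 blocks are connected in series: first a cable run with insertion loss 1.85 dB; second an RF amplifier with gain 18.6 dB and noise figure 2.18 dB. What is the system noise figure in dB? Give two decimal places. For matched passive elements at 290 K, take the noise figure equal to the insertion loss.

Convert to linear (a loss of L dB is a gain of −L dB): F_i = 10^(NF_i/10), G_i = 10^(G_i,dB/10)
  Stage 1: F_1 = 10^(1.85/10) = 1.531, G_1 = 10^(−1.85/10) = 0.6531
  Stage 2: F_2 = 10^(2.18/10) = 1.652, G_2 = 10^(18.6/10) = 72.44
Friis cascade:
  F = 1.531 + (1.652 − 1)/0.6531 = 2.529
NF = 10 log₁₀(2.529) = 4.03 dB

4.03 dB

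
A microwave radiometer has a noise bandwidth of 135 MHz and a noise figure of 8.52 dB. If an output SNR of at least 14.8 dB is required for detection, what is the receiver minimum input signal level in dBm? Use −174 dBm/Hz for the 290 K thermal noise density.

−69.4 dBm

Sensitivity = −174 + 10 log₁₀(B) + NF + SNR_min
= −174 + 81.3 + 8.52 + 14.8
= −69.38 dBm → −69.4 dBm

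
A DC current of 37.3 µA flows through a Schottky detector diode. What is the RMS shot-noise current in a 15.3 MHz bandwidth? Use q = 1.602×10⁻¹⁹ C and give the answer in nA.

13.5 nA

I_n = √(2qI·B)
2qI·B = 2 × 1.602×10⁻¹⁹ × 3.73×10⁻⁵ × 1.53×10⁷ = 1.83×10⁻¹⁶ A²
I_n = √(1.83×10⁻¹⁶) = 1.35×10⁻⁸ A = 13.5 nA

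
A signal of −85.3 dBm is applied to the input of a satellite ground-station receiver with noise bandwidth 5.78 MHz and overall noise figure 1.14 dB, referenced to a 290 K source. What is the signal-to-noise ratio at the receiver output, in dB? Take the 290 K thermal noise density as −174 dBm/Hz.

19.9 dB

Noise floor: N = −174 + 10 log₁₀(B) + NF
10 log₁₀(5.78×10⁶) = 67.62 dB
N = −174 + 67.62 + 1.14 = −105.24 dBm
SNR = P_sig − N = −85.3 − (−105.24) = 19.94 dB → 19.9 dB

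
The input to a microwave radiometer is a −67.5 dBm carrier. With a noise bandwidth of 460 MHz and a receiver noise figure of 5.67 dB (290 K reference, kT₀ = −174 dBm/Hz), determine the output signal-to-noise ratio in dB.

Noise floor: N = −174 + 10 log₁₀(B) + NF
10 log₁₀(4.60×10⁸) = 86.63 dB
N = −174 + 86.63 + 5.67 = −81.70 dBm
SNR = P_sig − N = −67.5 − (−81.70) = 14.20 dB → 14.2 dB

14.2 dB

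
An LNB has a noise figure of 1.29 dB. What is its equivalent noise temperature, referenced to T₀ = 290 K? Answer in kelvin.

100 K

F = 10^(1.29/10) = 1.34586
T_e = (F − 1)·T₀ = (1.34586 − 1) × 290 = 100 K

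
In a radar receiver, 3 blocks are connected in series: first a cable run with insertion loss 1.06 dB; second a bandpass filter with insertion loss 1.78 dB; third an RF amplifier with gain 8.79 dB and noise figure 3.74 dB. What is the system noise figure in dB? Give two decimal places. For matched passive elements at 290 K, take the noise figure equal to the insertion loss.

6.58 dB

Convert to linear (a loss of L dB is a gain of −L dB): F_i = 10^(NF_i/10), G_i = 10^(G_i,dB/10)
  Stage 1: F_1 = 10^(1.06/10) = 1.276, G_1 = 10^(−1.06/10) = 0.7834
  Stage 2: F_2 = 10^(1.78/10) = 1.507, G_2 = 10^(−1.78/10) = 0.6637
  Stage 3: F_3 = 10^(3.74/10) = 2.366, G_3 = 10^(8.79/10) = 7.568
Friis cascade:
  F = 1.276 + (1.507 − 1)/0.7834 + (2.366 − 1)/0.5200 = 4.550
NF = 10 log₁₀(4.550) = 6.58 dB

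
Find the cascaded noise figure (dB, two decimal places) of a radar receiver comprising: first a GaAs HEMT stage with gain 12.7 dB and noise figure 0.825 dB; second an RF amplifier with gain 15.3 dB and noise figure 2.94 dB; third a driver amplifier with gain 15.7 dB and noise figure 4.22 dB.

Convert to linear (a loss of L dB is a gain of −L dB): F_i = 10^(NF_i/10), G_i = 10^(G_i,dB/10)
  Stage 1: F_1 = 10^(0.825/10) = 1.209, G_1 = 10^(12.7/10) = 18.62
  Stage 2: F_2 = 10^(2.94/10) = 1.968, G_2 = 10^(15.3/10) = 33.88
  Stage 3: F_3 = 10^(4.22/10) = 2.642, G_3 = 10^(15.7/10) = 37.15
Friis cascade:
  F = 1.209 + (1.968 − 1)/18.62 + (2.642 − 1)/631.0 = 1.264
NF = 10 log₁₀(1.264) = 1.02 dB

1.02 dB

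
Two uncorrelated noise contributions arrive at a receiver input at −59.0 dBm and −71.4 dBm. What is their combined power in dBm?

Convert to linear, add, convert back:
P₁ = 1.26×10⁻⁹ W, P₂ = 7.24×10⁻¹¹ W
P_tot = 1.33×10⁻⁹ W → 10 log₁₀(P_tot / 10⁻³) = −58.8 dBm

−58.8 dBm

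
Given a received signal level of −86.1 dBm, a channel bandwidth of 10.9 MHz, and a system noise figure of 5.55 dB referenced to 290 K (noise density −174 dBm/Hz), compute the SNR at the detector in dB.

Noise floor: N = −174 + 10 log₁₀(B) + NF
10 log₁₀(1.09×10⁷) = 70.37 dB
N = −174 + 70.37 + 5.55 = −98.08 dBm
SNR = P_sig − N = −86.1 − (−98.08) = 11.98 dB → 12.0 dB

12.0 dB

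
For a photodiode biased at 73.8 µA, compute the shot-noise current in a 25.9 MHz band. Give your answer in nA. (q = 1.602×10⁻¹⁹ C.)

24.7 nA

I_n = √(2qI·B)
2qI·B = 2 × 1.602×10⁻¹⁹ × 7.38×10⁻⁵ × 2.59×10⁷ = 6.12×10⁻¹⁶ A²
I_n = √(6.12×10⁻¹⁶) = 2.47×10⁻⁸ A = 24.7 nA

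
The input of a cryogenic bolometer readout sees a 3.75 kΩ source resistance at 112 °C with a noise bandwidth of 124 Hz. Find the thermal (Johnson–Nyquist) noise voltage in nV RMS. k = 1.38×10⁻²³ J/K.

T = 112 °C + 273.15 = 385.15 K
V_n = √(4kTRB)
4kTRB = 4 × 1.38×10⁻²³ × 385.15 × 3.75×10³ × 1.24×10² = 9.89×10⁻¹⁵ V²
V_n = √(9.89×10⁻¹⁵) = 9.94×10⁻⁸ V = 99.4 nV

99.4 nV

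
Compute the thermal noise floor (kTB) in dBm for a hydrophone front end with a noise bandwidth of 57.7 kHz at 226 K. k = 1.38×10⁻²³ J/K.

P_n = kTB = 1.38×10⁻²³ × 226 × 5.77×10⁴ = 1.80×10⁻¹⁶ W
In dBm: 10 log₁₀(1.80×10⁻¹⁶ / 10⁻³) = −127.4 dBm

−127.4 dBm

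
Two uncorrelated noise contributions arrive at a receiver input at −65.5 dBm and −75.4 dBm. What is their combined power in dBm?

−65.1 dBm

Convert to linear, add, convert back:
P₁ = 2.82×10⁻¹⁰ W, P₂ = 2.88×10⁻¹¹ W
P_tot = 3.11×10⁻¹⁰ W → 10 log₁₀(P_tot / 10⁻³) = −65.1 dBm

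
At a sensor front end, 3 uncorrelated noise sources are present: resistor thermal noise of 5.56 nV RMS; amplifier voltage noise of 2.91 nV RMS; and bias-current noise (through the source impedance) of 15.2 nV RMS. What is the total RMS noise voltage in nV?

16.4 nV

Uncorrelated sources add in power (mean-square): V_tot = √(ΣV_i²)
V_tot = √[(5.56×10⁻⁹)² + (2.91×10⁻⁹)² + (1.52×10⁻⁸)²] = 1.64×10⁻⁸ V = 16.4 nV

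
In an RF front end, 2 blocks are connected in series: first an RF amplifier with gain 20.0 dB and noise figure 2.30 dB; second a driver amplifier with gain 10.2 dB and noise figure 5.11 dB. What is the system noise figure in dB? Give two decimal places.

2.36 dB

Convert to linear (a loss of L dB is a gain of −L dB): F_i = 10^(NF_i/10), G_i = 10^(G_i,dB/10)
  Stage 1: F_1 = 10^(2.30/10) = 1.698, G_1 = 10^(20.0/10) = 100.0
  Stage 2: F_2 = 10^(5.11/10) = 3.243, G_2 = 10^(10.2/10) = 10.47
Friis cascade:
  F = 1.698 + (3.243 − 1)/100.0 = 1.721
NF = 10 log₁₀(1.721) = 2.36 dB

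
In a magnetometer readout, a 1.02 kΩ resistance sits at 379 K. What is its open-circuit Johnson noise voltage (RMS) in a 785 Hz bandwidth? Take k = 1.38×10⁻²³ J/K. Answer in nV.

129 nV

V_n = √(4kTRB)
4kTRB = 4 × 1.38×10⁻²³ × 379 × 1.02×10³ × 7.85×10² = 1.68×10⁻¹⁴ V²
V_n = √(1.68×10⁻¹⁴) = 1.29×10⁻⁷ V = 129 nV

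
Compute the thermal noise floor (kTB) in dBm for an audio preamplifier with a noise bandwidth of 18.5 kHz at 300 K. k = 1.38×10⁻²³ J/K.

P_n = kTB = 1.38×10⁻²³ × 300 × 1.85×10⁴ = 7.66×10⁻¹⁷ W
In dBm: 10 log₁₀(7.66×10⁻¹⁷ / 10⁻³) = −131.2 dBm

−131.2 dBm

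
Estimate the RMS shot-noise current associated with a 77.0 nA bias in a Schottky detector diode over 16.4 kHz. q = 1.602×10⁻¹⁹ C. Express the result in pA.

20.1 pA

I_n = √(2qI·B)
2qI·B = 2 × 1.602×10⁻¹⁹ × 7.70×10⁻⁸ × 1.64×10⁴ = 4.05×10⁻²² A²
I_n = √(4.05×10⁻²²) = 2.01×10⁻¹¹ A = 20.1 pA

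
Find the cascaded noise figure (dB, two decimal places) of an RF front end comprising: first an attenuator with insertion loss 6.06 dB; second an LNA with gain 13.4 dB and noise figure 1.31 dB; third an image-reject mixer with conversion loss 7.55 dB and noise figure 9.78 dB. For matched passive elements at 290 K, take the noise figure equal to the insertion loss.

8.47 dB

Convert to linear (a loss of L dB is a gain of −L dB): F_i = 10^(NF_i/10), G_i = 10^(G_i,dB/10)
  Stage 1: F_1 = 10^(6.06/10) = 4.036, G_1 = 10^(−6.06/10) = 0.2477
  Stage 2: F_2 = 10^(1.31/10) = 1.352, G_2 = 10^(13.4/10) = 21.88
  Stage 3: F_3 = 10^(9.78/10) = 9.506, G_3 = 10^(−7.55/10) = 0.1758
Friis cascade:
  F = 4.036 + (1.352 − 1)/0.2477 + (9.506 − 1)/5.420 = 7.027
NF = 10 log₁₀(7.027) = 8.47 dB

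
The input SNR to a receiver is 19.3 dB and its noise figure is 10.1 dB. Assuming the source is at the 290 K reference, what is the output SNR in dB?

9.2 dB

By definition F = SNR_in/SNR_out, so in dB: SNR_out = SNR_in − NF
SNR_out = 19.3 − 10.1 = 9.2 dB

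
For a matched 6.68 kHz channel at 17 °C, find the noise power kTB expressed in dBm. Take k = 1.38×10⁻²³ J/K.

T = 17 °C + 273.15 = 290.15 K
P_n = kTB = 1.38×10⁻²³ × 290.15 × 6.68×10³ = 2.67×10⁻¹⁷ W
In dBm: 10 log₁₀(2.67×10⁻¹⁷ / 10⁻³) = −135.7 dBm

−135.7 dBm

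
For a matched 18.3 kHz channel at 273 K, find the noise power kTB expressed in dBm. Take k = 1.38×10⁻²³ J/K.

P_n = kTB = 1.38×10⁻²³ × 273 × 1.83×10⁴ = 6.89×10⁻¹⁷ W
In dBm: 10 log₁₀(6.89×10⁻¹⁷ / 10⁻³) = −131.6 dBm

−131.6 dBm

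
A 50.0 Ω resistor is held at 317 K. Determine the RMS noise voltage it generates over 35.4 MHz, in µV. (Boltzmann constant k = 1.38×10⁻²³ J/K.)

V_n = √(4kTRB)
4kTRB = 4 × 1.38×10⁻²³ × 317 × 5.00×10¹ × 3.54×10⁷ = 3.10×10⁻¹¹ V²
V_n = √(3.10×10⁻¹¹) = 5.57×10⁻⁶ V = 5.57 µV

5.57 µV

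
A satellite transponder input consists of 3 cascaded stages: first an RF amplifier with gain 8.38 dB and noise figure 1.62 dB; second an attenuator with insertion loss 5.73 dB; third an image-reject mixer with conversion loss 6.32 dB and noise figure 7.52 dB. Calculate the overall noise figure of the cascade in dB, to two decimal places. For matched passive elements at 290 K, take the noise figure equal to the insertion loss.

Convert to linear (a loss of L dB is a gain of −L dB): F_i = 10^(NF_i/10), G_i = 10^(G_i,dB/10)
  Stage 1: F_1 = 10^(1.62/10) = 1.452, G_1 = 10^(8.38/10) = 6.887
  Stage 2: F_2 = 10^(5.73/10) = 3.741, G_2 = 10^(−5.73/10) = 0.2673
  Stage 3: F_3 = 10^(7.52/10) = 5.649, G_3 = 10^(−6.32/10) = 0.2333
Friis cascade:
  F = 1.452 + (3.741 − 1)/6.887 + (5.649 − 1)/1.841 = 4.376
NF = 10 log₁₀(4.376) = 6.41 dB

6.41 dB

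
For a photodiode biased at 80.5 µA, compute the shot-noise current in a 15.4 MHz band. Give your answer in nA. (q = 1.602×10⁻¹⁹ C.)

19.9 nA

I_n = √(2qI·B)
2qI·B = 2 × 1.602×10⁻¹⁹ × 8.05×10⁻⁵ × 1.54×10⁷ = 3.97×10⁻¹⁶ A²
I_n = √(3.97×10⁻¹⁶) = 1.99×10⁻⁸ A = 19.9 nA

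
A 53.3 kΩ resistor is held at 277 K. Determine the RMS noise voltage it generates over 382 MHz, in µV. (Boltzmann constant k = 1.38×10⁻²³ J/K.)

V_n = √(4kTRB)
4kTRB = 4 × 1.38×10⁻²³ × 277 × 5.33×10⁴ × 3.82×10⁸ = 3.11×10⁻⁷ V²
V_n = √(3.11×10⁻⁷) = 5.58×10⁻⁴ V = 558 µV

558 µV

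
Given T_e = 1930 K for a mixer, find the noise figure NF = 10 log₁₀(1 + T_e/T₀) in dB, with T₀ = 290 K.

8.84 dB

F = 1 + T_e/T₀ = 1 + 1930/290 = 7.65517
NF = 10 log₁₀(7.65517) = 8.84 dB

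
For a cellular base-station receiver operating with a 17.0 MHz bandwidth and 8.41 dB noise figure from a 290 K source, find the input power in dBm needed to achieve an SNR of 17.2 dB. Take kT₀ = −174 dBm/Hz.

−76.1 dBm

Sensitivity = −174 + 10 log₁₀(B) + NF + SNR_min
= −174 + 72.3 + 8.41 + 17.2
= −76.09 dBm → −76.1 dBm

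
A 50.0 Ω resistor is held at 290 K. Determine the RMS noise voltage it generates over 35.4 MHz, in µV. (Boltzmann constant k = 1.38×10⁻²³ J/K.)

5.32 µV

V_n = √(4kTRB)
4kTRB = 4 × 1.38×10⁻²³ × 290 × 5.00×10¹ × 3.54×10⁷ = 2.83×10⁻¹¹ V²
V_n = √(2.83×10⁻¹¹) = 5.32×10⁻⁶ V = 5.32 µV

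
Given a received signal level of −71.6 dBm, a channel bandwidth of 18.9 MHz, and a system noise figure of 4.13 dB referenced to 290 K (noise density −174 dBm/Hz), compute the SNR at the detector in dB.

25.5 dB

Noise floor: N = −174 + 10 log₁₀(B) + NF
10 log₁₀(1.89×10⁷) = 72.76 dB
N = −174 + 72.76 + 4.13 = −97.11 dBm
SNR = P_sig − N = −71.6 − (−97.11) = 25.51 dB → 25.5 dB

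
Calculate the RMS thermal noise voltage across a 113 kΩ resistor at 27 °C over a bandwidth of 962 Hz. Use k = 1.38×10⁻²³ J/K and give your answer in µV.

T = 27 °C + 273.15 = 300.15 K
V_n = √(4kTRB)
4kTRB = 4 × 1.38×10⁻²³ × 300.15 × 1.13×10⁵ × 9.62×10² = 1.80×10⁻¹² V²
V_n = √(1.80×10⁻¹²) = 1.34×10⁻⁶ V = 1.34 µV

1.34 µV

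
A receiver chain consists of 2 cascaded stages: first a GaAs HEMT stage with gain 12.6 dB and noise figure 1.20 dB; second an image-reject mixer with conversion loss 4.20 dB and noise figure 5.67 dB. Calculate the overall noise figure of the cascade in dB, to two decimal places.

Convert to linear (a loss of L dB is a gain of −L dB): F_i = 10^(NF_i/10), G_i = 10^(G_i,dB/10)
  Stage 1: F_1 = 10^(1.20/10) = 1.318, G_1 = 10^(12.6/10) = 18.20
  Stage 2: F_2 = 10^(5.67/10) = 3.690, G_2 = 10^(−4.20/10) = 0.3802
Friis cascade:
  F = 1.318 + (3.690 − 1)/18.20 = 1.466
NF = 10 log₁₀(1.466) = 1.66 dB

1.66 dB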